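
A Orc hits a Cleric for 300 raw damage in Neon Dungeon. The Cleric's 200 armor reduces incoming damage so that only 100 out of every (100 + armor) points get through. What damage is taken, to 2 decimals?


actual = 300 * 100 / (100 + 200)
= 300 * 100 / 300
= 30000 / 300
= 100.00

100.00 damage


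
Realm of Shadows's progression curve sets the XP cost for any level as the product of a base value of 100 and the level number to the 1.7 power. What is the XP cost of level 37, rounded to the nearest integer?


XP = 100 * level^1.7
Substitute level = 37:
XP = 100 * 37^1.7
= 100 * 463.386
= 46339

46339 XP


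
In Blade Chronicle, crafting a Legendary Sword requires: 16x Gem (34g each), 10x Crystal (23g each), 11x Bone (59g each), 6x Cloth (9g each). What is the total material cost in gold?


Cost breakdown:
  Gem: 16 * 34 = 544
  Crystal: 10 * 23 = 230
  Bone: 11 * 59 = 649
  Cloth: 6 * 9 = 54
Total = 544 + 230 + 649 + 54 = 1477

1477 gold


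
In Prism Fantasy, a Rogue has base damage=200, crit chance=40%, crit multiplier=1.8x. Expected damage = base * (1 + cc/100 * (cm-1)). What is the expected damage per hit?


E[dmg] = base * (1 + crit_chance * (crit_mult - 1))
cc as decimal = 40/100 = 0.4
cm - 1 = 1.8 - 1 = 0.8
Bonus factor = 0.4 * 0.8 = 0.32
Total multiplier = 1 + 0.32 = 1.32
Expected damage = 200 * 1.32 = 264.00

264.00 damage


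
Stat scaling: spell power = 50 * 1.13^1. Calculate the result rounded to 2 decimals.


value = base * growth^level
= 50 * 1.13^1
= 50 * 1.13
= 56.50

56.50 spell power


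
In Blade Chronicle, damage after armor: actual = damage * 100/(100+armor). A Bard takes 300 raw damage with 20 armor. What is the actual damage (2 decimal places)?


actual = 300 * 100 / (100 + 20)
= 300 * 100 / 120
= 30000 / 120
= 250.00

250.00 damage


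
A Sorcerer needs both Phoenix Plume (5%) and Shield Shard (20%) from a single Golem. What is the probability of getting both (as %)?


For independent events, P(both) = P(A) * P(B)
= 5% * 20%
= 100 / 100 %
= 1.0%

1.0%


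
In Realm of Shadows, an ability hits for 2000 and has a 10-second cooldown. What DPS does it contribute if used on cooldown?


DPS = damage / cooldown
= 2000 / 10
= 200.00

200.00 DPS


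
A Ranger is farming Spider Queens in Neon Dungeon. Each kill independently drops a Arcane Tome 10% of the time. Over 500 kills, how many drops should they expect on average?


Expected drops = kills * (drop_rate / 100)
= 500 * (10 / 100)
= 500 * 0.1
= 50.0

50.0 drops


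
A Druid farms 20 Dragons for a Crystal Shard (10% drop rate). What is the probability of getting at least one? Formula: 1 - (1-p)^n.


P(at least one) = 1 - P(none) = 1 - (1-p)^n
p = 10/100 = 0.1
1 - p = 0.9
(1 - p)^20 = 0.9^20 = 0.121577
P(at least one) = 1 - 0.121577 = 0.8784

0.8784


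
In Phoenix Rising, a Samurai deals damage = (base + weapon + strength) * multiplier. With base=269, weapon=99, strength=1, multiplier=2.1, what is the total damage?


Sum base + weapon + str = 269 + 99 + 1 = 369
Multiply by 2.1:
369 * 2.1 = 774.9

774.9 damage


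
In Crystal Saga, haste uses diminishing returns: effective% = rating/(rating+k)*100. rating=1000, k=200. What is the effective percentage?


effective% = rating / (rating + k) * 100
= 1000 / (1000 + 200) * 100
= 1000 / 1200 * 100
= 0.833333 * 100
= 83.33%

83.33%


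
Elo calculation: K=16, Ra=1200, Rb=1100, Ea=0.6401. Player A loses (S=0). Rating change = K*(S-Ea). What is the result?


Elo update: delta = K * (S - Ea), where S = 0 (loses)
S - Ea = 0 - 0.6401 = -0.6401
Rating change = 16 * -0.6401
= -10.24

-10.24 rating points


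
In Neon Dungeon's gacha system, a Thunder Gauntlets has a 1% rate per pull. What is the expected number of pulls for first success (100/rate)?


Expected pulls for a geometric distribution = 1/p = 100 / rate%
= 100 / 1
= 100.0

100.0 pulls


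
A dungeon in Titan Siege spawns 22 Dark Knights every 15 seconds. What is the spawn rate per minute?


Spawns per minute = count * (60 / interval)
= 22 * (60 / 15)
= 22 * 4.0
= 88.0

88.0 per minute


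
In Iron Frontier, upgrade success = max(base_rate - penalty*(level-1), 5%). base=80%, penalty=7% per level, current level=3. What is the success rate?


raw_rate = 80 - 7 * (3 - 1)
= 80 - 7 * 2
= 80 - 14
= 66
Apply floor: max(66, 5) = 66%

66%


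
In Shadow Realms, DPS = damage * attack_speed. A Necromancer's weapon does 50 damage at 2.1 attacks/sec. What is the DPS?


DPS = damage * attack_speed
= 50 * 2.1
= 105.0

105.0 DPS


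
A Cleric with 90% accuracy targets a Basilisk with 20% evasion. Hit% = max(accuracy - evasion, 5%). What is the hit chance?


accuracy - evasion = 90 - 20 = 70
Apply floor: max(70, 5) = 70
Hit chance = 70%

70%


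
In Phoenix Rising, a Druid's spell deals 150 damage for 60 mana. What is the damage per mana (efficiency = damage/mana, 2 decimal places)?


Efficiency = damage / mana
= 150 / 60
= 2.50

2.50 dmg/mana


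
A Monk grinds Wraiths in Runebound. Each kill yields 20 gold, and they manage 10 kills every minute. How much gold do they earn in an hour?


Gold per minute = 20 * 10 = 200
Gold per hour = 200 * 60 = 12000

12000 gold/hour


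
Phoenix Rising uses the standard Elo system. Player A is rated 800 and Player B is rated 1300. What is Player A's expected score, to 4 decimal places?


Elo expected score: Ea = 1/(1 + 10^((Rb-Ra)/400))
Rb - Ra = 1300 - 800 = 500
(Rb-Ra)/400 = 500/400 = 1.25
10^1.25 = 17.782794
Ea = 1/(1 + 17.782794) = 1/18.782794 = 0.0532

0.0532


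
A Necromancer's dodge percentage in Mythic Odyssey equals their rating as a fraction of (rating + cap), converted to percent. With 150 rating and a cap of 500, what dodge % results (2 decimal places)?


dodge% = 150 / (150 + 500) * 100
= 150 / 650 * 100
= 0.230769 * 100
= 23.08%

23.08%


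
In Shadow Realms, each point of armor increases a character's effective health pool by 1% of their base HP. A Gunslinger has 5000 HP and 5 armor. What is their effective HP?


EHP = 5000 * (1 + 5/100)
= 5000 * (1 + 0.05)
= 5000 * 1.05
= 5250.0

5250.0 EHP


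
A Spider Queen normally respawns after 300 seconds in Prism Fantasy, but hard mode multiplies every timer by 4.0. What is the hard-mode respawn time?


Respawn time = base * multiplier
= 300 * 4.0
= 1200.0 seconds

1200.0 seconds


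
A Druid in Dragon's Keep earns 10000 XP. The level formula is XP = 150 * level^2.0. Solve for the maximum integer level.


XP = 150 * level^2.0, so level = (XP / 150)^(1/2.0)
= (10000 / 150)^(1/2.0)
= 66.6667^0.5
= 8.165
Floor: level = 8

level 8


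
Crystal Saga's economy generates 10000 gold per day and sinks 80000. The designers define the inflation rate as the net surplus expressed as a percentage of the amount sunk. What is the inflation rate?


Net gold = 10000 - 80000 = -70000
Inflation rate = net / sunk * 100 = -70000 / 80000 * 100
= -0.875 * 100
= -87.50%

-87.50%


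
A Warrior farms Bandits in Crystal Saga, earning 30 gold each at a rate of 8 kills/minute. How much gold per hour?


Gold per minute = 30 * 8 = 240
Gold per hour = 240 * 60 = 14400

14400 gold/hour


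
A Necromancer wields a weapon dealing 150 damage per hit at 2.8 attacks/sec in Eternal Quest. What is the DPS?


DPS = damage * attack_speed
= 150 * 2.8
= 420.0

420.0 DPS


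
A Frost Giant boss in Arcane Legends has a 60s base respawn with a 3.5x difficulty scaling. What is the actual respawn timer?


Respawn time = base * multiplier
= 60 * 3.5
= 210.0 seconds

210.0 seconds


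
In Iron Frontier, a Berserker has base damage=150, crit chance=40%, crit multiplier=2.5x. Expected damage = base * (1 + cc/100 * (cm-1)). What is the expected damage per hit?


E[dmg] = base * (1 + crit_chance * (crit_mult - 1))
cc as decimal = 40/100 = 0.4
cm - 1 = 2.5 - 1 = 1.5
Bonus factor = 0.4 * 1.5 = 0.6
Total multiplier = 1 + 0.6 = 1.6
Expected damage = 150 * 1.6 = 240.00

240.00 damage


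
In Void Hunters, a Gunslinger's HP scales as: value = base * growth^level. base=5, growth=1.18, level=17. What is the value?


value = base * growth^level
= 5 * 1.18^17
= 5 * 16.672247
= 83.36

83.36 HP


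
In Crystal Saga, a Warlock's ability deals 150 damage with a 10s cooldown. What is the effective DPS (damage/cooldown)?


DPS = damage / cooldown
= 150 / 10
= 15.00

15.00 DPS


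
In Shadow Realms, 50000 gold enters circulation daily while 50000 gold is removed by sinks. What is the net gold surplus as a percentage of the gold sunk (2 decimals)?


Net gold = 50000 - 50000 = 0
Inflation rate = net / sunk * 100 = 0 / 50000 * 100
= 0.0 * 100
= 0.00%

0.00%


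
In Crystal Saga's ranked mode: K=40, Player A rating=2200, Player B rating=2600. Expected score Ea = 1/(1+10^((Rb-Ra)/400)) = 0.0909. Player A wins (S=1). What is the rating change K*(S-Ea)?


Elo update: delta = K * (S - Ea), where S = 1 (wins)
S - Ea = 1 - 0.0909 = 0.9091
Rating change = 40 * 0.9091
= 36.36

36.36 rating points


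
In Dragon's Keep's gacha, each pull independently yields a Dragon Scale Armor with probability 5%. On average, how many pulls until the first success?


Expected pulls for a geometric distribution = 1/p = 100 / rate%
= 100 / 5
= 20.0

20.0 pulls


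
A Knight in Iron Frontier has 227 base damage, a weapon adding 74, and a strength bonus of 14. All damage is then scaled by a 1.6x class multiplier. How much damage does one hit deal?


Sum base + weapon + str = 227 + 74 + 14 = 315
Multiply by 1.6:
315 * 1.6 = 504.0

504.0 damage


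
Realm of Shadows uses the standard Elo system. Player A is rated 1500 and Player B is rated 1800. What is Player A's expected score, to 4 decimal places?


Elo expected score: Ea = 1/(1 + 10^((Rb-Ra)/400))
Rb - Ra = 1800 - 1500 = 300
(Rb-Ra)/400 = 300/400 = 0.75
10^0.75 = 5.623413
Ea = 1/(1 + 5.623413) = 1/6.623413 = 0.1510

0.1510


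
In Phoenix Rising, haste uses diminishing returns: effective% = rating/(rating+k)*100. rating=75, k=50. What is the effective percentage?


effective% = rating / (rating + k) * 100
= 75 / (75 + 50) * 100
= 75 / 125 * 100
= 0.6 * 100
= 60.00%

60.00%


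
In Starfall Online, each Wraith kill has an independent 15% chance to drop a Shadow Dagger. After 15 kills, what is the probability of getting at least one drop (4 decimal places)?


P(at least one) = 1 - P(none) = 1 - (1-p)^n
p = 15/100 = 0.15
1 - p = 0.85
(1 - p)^15 = 0.85^15 = 0.087354
P(at least one) = 1 - 0.087354 = 0.9126

0.9126


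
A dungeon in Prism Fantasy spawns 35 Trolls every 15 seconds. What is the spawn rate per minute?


Spawns per minute = count * (60 / interval)
= 35 * (60 / 15)
= 35 * 4.0
= 140.0

140.0 per minute


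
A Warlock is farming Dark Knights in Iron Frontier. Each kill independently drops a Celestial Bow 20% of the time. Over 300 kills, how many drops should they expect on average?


Expected drops = kills * (drop_rate / 100)
= 300 * (20 / 100)
= 300 * 0.2
= 60.0

60.0 drops


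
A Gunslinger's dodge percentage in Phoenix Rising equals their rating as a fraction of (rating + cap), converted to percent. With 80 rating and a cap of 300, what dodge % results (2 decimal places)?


dodge% = 80 / (80 + 300) * 100
= 80 / 380 * 100
= 0.210526 * 100
= 21.05%

21.05%


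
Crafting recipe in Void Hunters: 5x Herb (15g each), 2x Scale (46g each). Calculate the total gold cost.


Cost breakdown:
  Herb: 5 * 15 = 75
  Scale: 2 * 46 = 92
Total = 75 + 92 = 167

167 gold


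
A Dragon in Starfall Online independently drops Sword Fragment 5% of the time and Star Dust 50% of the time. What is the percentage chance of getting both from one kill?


For independent events, P(both) = P(A) * P(B)
= 5% * 50%
= 250 / 100 %
= 2.5%

2.5%


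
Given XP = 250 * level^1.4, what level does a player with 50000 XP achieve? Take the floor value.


XP = 250 * level^1.4, so level = (XP / 250)^(1/1.4)
= (50000 / 250)^(1/1.4)
= 200.0^0.7143
= 44.0142
Floor: level = 44

level 44


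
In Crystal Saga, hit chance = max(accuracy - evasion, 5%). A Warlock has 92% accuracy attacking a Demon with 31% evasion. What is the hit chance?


accuracy - evasion = 92 - 31 = 61
Apply floor: max(61, 5) = 61
Hit chance = 61%

61%


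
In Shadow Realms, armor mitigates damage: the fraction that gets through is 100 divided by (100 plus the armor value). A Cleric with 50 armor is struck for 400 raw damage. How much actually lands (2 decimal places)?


actual = 400 * 100 / (100 + 50)
= 400 * 100 / 150
= 40000 / 150
= 266.67

266.67 damage


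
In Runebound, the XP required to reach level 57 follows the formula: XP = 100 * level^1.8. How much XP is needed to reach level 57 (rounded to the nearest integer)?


XP = 100 * level^1.8
Substitute level = 57:
XP = 100 * 57^1.8
= 100 * 1447.3539
= 144735

144735 XP


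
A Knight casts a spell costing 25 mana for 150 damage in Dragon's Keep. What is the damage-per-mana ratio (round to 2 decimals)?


Efficiency = damage / mana
= 150 / 25
= 6.00

6.00 dmg/mana


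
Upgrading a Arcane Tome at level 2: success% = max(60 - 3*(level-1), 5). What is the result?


raw_rate = 60 - 3 * (2 - 1)
= 60 - 3 * 1
= 60 - 3
= 57
Apply floor: max(57, 5) = 57%

57%


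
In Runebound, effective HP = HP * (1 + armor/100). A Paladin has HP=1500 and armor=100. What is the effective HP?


EHP = 1500 * (1 + 100/100)
= 1500 * (1 + 1.0)
= 1500 * 2.0
= 3000.0

3000.0 EHP


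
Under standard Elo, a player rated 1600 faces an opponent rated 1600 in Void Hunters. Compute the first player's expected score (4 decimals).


Elo expected score: Ea = 1/(1 + 10^((Rb-Ra)/400))
Rb - Ra = 1600 - 1600 = 0
(Rb-Ra)/400 = 0/400 = 0.0
10^0.0 = 1.0
Ea = 1/(1 + 1.0) = 1/2.0 = 0.5000

0.5000


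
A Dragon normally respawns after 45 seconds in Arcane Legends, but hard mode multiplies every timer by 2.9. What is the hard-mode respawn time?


Respawn time = base * multiplier
= 45 * 2.9
= 130.5 seconds

130.5 seconds


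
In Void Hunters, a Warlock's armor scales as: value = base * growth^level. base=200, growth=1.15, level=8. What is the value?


value = base * growth^level
= 200 * 1.15^8
= 200 * 3.059023
= 611.80

611.80 armor


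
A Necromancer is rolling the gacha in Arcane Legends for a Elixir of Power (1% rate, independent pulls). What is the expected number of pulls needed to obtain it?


Expected pulls for a geometric distribution = 1/p = 100 / rate%
= 100 / 1
= 100.0

100.0 pulls


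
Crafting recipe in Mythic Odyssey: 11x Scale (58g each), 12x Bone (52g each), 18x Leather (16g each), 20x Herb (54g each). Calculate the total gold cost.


Cost breakdown:
  Scale: 11 * 58 = 638
  Bone: 12 * 52 = 624
  Leather: 18 * 16 = 288
  Herb: 20 * 54 = 1080
Total = 638 + 624 + 288 + 1080 = 2630

2630 gold


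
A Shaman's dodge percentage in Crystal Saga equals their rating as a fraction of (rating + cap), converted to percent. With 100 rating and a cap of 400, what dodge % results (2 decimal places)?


dodge% = 100 / (100 + 400) * 100
= 100 / 500 * 100
= 0.2 * 100
= 20.00%

20.00%


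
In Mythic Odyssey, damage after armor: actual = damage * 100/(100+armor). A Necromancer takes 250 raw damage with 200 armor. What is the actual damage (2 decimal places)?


actual = 250 * 100 / (100 + 200)
= 250 * 100 / 300
= 25000 / 300
= 83.33

83.33 damage


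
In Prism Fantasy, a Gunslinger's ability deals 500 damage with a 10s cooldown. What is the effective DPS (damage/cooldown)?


DPS = damage / cooldown
= 500 / 10
= 50.00

50.00 DPS


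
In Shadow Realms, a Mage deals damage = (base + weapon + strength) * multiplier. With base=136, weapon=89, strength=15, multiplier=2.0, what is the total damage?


Sum base + weapon + str = 136 + 89 + 15 = 240
Multiply by 2.0:
240 * 2.0 = 480.0

480.0 damage


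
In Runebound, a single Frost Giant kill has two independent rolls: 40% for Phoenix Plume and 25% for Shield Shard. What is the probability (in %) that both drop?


For independent events, P(both) = P(A) * P(B)
= 40% * 25%
= 1000 / 100 %
= 10.0%

10.0%


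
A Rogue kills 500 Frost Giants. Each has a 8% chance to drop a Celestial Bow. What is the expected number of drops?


Expected drops = kills * (drop_rate / 100)
= 500 * (8 / 100)
= 500 * 0.08
= 40.0

40.0 drops


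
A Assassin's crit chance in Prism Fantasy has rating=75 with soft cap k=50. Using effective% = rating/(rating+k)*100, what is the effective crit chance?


effective% = rating / (rating + k) * 100
= 75 / (75 + 50) * 100
= 75 / 125 * 100
= 0.6 * 100
= 60.00%

60.00%


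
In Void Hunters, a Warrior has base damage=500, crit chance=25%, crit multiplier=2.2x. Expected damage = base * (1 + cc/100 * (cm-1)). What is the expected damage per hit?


E[dmg] = base * (1 + crit_chance * (crit_mult - 1))
cc as decimal = 25/100 = 0.25
cm - 1 = 2.2 - 1 = 1.2
Bonus factor = 0.25 * 1.2 = 0.3
Total multiplier = 1 + 0.3 = 1.3
Expected damage = 500 * 1.3 = 650.00

650.00 damage


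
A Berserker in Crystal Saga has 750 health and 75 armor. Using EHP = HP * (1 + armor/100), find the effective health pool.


EHP = 750 * (1 + 75/100)
= 750 * (1 + 0.75)
= 750 * 1.75
= 1312.5

1312.5 EHP


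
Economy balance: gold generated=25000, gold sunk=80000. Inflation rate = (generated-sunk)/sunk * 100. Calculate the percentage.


Net gold = 25000 - 80000 = -55000
Inflation rate = net / sunk * 100 = -55000 / 80000 * 100
= -0.6875 * 100
= -68.75%

-68.75%


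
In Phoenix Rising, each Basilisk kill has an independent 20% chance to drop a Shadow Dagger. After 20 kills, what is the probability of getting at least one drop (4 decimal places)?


P(at least one) = 1 - P(none) = 1 - (1-p)^n
p = 20/100 = 0.2
1 - p = 0.8
(1 - p)^20 = 0.8^20 = 0.011529
P(at least one) = 1 - 0.011529 = 0.9885

0.9885


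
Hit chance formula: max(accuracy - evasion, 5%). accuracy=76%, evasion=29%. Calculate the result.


accuracy - evasion = 76 - 29 = 47
Apply floor: max(47, 5) = 47
Hit chance = 47%

47%


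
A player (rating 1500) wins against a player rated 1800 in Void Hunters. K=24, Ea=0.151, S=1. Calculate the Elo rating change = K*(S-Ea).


Elo update: delta = K * (S - Ea), where S = 1 (wins)
S - Ea = 1 - 0.151 = 0.849
Rating change = 24 * 0.849
= 20.38

20.38 rating points


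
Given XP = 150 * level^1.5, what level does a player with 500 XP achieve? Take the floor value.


XP = 150 * level^1.5, so level = (XP / 150)^(1/1.5)
= (500 / 150)^(1/1.5)
= 3.3333^0.6667
= 2.2314
Floor: level = 2

level 2


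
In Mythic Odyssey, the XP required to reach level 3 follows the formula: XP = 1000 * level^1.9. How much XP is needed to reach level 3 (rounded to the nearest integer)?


XP = 1000 * level^1.9
Substitute level = 3:
XP = 1000 * 3^1.9
= 1000 * 8.0636
= 8064

8064 XP


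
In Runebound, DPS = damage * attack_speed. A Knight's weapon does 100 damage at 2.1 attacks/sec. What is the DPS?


DPS = damage * attack_speed
= 100 * 2.1
= 210.0

210.0 DPS


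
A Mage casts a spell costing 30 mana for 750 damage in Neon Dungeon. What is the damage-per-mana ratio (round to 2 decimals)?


Efficiency = damage / mana
= 750 / 30
= 25.00

25.00 dmg/mana


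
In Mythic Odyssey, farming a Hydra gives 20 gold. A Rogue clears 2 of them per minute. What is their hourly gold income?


Gold per minute = 20 * 2 = 40
Gold per hour = 40 * 60 = 2400

2400 gold/hour


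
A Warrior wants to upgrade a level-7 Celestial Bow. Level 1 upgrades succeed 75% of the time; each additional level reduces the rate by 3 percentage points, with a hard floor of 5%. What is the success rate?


raw_rate = 75 - 3 * (7 - 1)
= 75 - 3 * 6
= 75 - 18
= 57
Apply floor: max(57, 5) = 57%

57%


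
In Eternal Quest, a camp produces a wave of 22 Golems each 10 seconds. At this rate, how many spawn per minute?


Spawns per minute = count * (60 / interval)
= 22 * (60 / 10)
= 22 * 6.0
= 132.0

132.0 per minute


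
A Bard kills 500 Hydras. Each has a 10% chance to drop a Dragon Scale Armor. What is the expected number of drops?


Expected drops = kills * (drop_rate / 100)
= 500 * (10 / 100)
= 500 * 0.1
= 50.0

50.0 drops


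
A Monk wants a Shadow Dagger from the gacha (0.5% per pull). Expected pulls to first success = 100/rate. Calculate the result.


Expected pulls for a geometric distribution = 1/p = 100 / rate%
= 100 / 0.5
= 200.0

200.0 pulls


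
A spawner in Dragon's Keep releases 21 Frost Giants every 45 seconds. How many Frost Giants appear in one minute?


Spawns per minute = count * (60 / interval)
= 21 * (60 / 45)
= 21 * 1.3333
= 28.0

28.0 per minute


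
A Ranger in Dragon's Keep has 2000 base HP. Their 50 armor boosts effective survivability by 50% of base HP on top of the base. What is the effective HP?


EHP = 2000 * (1 + 50/100)
= 2000 * (1 + 0.5)
= 2000 * 1.5
= 3000.0

3000.0 EHP


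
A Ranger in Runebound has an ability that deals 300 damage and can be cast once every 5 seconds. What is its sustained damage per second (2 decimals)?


DPS = damage / cooldown
= 300 / 5
= 60.00

60.00 DPS


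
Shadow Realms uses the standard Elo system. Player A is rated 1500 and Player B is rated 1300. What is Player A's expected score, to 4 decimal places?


Elo expected score: Ea = 1/(1 + 10^((Rb-Ra)/400))
Rb - Ra = 1300 - 1500 = -200
(Rb-Ra)/400 = -200/400 = -0.5
10^-0.5 = 0.316228
Ea = 1/(1 + 0.316228) = 1/1.316228 = 0.7597

0.7597


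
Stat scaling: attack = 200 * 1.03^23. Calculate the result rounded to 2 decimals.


value = base * growth^level
= 200 * 1.03^23
= 200 * 1.973587
= 394.72

394.72 attack


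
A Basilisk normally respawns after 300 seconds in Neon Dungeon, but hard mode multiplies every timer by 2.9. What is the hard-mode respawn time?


Respawn time = base * multiplier
= 300 * 2.9
= 870.0 seconds

870.0 seconds


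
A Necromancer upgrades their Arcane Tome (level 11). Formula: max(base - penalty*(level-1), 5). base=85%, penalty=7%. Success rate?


raw_rate = 85 - 7 * (11 - 1)
= 85 - 7 * 10
= 85 - 70
= 15
Apply floor: max(15, 5) = 15%

15%


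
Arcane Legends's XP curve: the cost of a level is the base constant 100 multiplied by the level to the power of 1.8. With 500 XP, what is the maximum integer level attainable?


XP = 100 * level^1.8, so level = (XP / 100)^(1/1.8)
= (500 / 100)^(1/1.8)
= 5.0^0.5556
= 2.4452
Floor: level = 2

level 2


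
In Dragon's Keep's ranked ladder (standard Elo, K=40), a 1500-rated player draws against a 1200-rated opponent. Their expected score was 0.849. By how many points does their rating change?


Elo update: delta = K * (S - Ea), where S = 0.5 (draws)
S - Ea = 0.5 - 0.849 = -0.349
Rating change = 40 * -0.349
= -13.96

-13.96 rating points


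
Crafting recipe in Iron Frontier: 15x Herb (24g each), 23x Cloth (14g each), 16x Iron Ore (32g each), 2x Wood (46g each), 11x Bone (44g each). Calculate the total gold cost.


Cost breakdown:
  Herb: 15 * 24 = 360
  Cloth: 23 * 14 = 322
  Iron Ore: 16 * 32 = 512
  Wood: 2 * 46 = 92
  Bone: 11 * 44 = 484
Total = 360 + 322 + 512 + 92 + 484 = 1770

1770 gold


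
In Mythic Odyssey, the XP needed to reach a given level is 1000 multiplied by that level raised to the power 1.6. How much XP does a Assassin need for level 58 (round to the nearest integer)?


XP = 1000 * level^1.6
Substitute level = 58:
XP = 1000 * 58^1.6
= 1000 * 662.9561
= 662956

662956 XP


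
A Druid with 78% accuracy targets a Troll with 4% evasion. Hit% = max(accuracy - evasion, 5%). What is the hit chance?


accuracy - evasion = 78 - 4 = 74
Apply floor: max(74, 5) = 74
Hit chance = 74%

74%


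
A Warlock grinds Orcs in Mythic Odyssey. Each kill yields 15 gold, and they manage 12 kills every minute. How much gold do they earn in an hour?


Gold per minute = 15 * 12 = 180
Gold per hour = 180 * 60 = 10800

10800 gold/hour


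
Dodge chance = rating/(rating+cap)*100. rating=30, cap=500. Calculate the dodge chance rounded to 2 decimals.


dodge% = 30 / (30 + 500) * 100
= 30 / 530 * 100
= 0.056604 * 100
= 5.66%

5.66%


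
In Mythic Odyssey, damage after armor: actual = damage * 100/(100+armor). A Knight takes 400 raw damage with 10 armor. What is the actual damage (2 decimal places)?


actual = 400 * 100 / (100 + 10)
= 400 * 100 / 110
= 40000 / 110
= 363.64

363.64 damage


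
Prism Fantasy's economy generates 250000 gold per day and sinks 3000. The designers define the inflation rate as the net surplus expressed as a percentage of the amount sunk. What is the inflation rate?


Net gold = 250000 - 3000 = 247000
Inflation rate = net / sunk * 100 = 247000 / 3000 * 100
= 82.333333 * 100
= 8233.33%

8233.33%


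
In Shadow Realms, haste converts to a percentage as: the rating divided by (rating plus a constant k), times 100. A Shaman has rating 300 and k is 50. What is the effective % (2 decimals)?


effective% = rating / (rating + k) * 100
= 300 / (300 + 50) * 100
= 300 / 350 * 100
= 0.857143 * 100
= 85.71%

85.71%


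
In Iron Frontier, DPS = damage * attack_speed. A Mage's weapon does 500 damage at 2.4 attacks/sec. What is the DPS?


DPS = damage * attack_speed
= 500 * 2.4
= 1200.0

1200.0 DPS


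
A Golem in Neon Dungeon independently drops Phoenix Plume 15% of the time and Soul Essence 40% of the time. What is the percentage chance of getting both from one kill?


For independent events, P(both) = P(A) * P(B)
= 15% * 40%
= 600 / 100 %
= 6.0%

6.0%


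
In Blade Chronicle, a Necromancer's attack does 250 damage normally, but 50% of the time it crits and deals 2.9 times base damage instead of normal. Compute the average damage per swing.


E[dmg] = base * (1 + crit_chance * (crit_mult - 1))
cc as decimal = 50/100 = 0.5
cm - 1 = 2.9 - 1 = 1.9
Bonus factor = 0.5 * 1.9 = 0.95
Total multiplier = 1 + 0.95 = 1.95
Expected damage = 250 * 1.95 = 487.50

487.50 damage


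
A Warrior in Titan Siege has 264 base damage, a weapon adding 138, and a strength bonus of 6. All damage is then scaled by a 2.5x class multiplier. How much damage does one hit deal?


Sum base + weapon + str = 264 + 138 + 6 = 408
Multiply by 2.5:
408 * 2.5 = 1020.0

1020.0 damage


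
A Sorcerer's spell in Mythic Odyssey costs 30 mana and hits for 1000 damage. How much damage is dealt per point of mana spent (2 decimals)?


Efficiency = damage / mana
= 1000 / 30
= 33.33

33.33 dmg/mana


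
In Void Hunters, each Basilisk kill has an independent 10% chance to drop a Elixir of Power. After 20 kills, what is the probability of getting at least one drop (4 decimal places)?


P(at least one) = 1 - P(none) = 1 - (1-p)^n
p = 10/100 = 0.1
1 - p = 0.9
(1 - p)^20 = 0.9^20 = 0.121577
P(at least one) = 1 - 0.121577 = 0.8784

0.8784


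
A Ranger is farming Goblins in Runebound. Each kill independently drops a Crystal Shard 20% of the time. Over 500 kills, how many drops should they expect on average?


Expected drops = kills * (drop_rate / 100)
= 500 * (20 / 100)
= 500 * 0.2
= 100.0

100.0 drops


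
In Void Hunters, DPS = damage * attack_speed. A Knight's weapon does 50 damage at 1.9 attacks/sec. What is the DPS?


DPS = damage * attack_speed
= 50 * 1.9
= 95.0

95.0 DPS


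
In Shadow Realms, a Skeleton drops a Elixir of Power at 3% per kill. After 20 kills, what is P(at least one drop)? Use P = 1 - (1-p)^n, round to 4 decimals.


P(at least one) = 1 - P(none) = 1 - (1-p)^n
p = 3/100 = 0.03
1 - p = 0.97
(1 - p)^20 = 0.97^20 = 0.543794
P(at least one) = 1 - 0.543794 = 0.4562

0.4562


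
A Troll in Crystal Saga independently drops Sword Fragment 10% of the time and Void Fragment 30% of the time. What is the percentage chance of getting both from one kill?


For independent events, P(both) = P(A) * P(B)
= 10% * 30%
= 300 / 100 %
= 3.0%

3.0%


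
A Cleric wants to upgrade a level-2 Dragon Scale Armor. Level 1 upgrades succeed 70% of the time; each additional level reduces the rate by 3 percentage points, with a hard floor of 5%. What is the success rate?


raw_rate = 70 - 3 * (2 - 1)
= 70 - 3 * 1
= 70 - 3
= 67
Apply floor: max(67, 5) = 67%

67%


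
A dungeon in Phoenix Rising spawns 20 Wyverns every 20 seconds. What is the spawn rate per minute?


Spawns per minute = count * (60 / interval)
= 20 * (60 / 20)
= 20 * 3.0
= 60.0

60.0 per minute


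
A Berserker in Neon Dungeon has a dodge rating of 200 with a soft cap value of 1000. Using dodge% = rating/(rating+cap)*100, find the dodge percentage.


dodge% = 200 / (200 + 1000) * 100
= 200 / 1200 * 100
= 0.166667 * 100
= 16.67%

16.67%


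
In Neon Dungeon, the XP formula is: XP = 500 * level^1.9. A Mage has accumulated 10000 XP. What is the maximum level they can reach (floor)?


XP = 500 * level^1.9, so level = (XP / 500)^(1/1.9)
= (10000 / 500)^(1/1.9)
= 20.0^0.5263
= 4.839
Floor: level = 4

level 4


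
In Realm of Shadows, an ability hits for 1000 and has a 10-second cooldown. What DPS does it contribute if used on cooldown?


DPS = damage / cooldown
= 1000 / 10
= 100.00

100.00 DPS


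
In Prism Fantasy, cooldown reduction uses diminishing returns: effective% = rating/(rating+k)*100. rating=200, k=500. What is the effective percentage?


effective% = rating / (rating + k) * 100
= 200 / (200 + 500) * 100
= 200 / 700 * 100
= 0.285714 * 100
= 28.57%

28.57%


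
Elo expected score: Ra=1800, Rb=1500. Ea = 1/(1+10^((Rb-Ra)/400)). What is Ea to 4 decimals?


Elo expected score: Ea = 1/(1 + 10^((Rb-Ra)/400))
Rb - Ra = 1500 - 1800 = -300
(Rb-Ra)/400 = -300/400 = -0.75
10^-0.75 = 0.177828
Ea = 1/(1 + 0.177828) = 1/1.177828 = 0.8490

0.8490


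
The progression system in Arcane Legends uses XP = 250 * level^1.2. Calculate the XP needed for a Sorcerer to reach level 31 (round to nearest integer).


XP = 250 * level^1.2
Substitute level = 31:
XP = 250 * 31^1.2
= 250 * 61.6076
= 15402

15402 XP


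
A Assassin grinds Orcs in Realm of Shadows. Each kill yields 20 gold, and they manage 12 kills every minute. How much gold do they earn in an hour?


Gold per minute = 20 * 12 = 240
Gold per hour = 240 * 60 = 14400

14400 gold/hour


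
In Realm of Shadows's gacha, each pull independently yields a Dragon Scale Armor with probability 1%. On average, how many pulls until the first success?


Expected pulls for a geometric distribution = 1/p = 100 / rate%
= 100 / 1
= 100.0

100.0 pulls


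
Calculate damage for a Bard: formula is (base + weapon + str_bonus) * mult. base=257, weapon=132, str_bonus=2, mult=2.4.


Sum base + weapon + str = 257 + 132 + 2 = 391
Multiply by 2.4:
391 * 2.4 = 938.4

938.4 damage


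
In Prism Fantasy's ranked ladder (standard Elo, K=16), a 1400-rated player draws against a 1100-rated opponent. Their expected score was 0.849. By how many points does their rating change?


Elo update: delta = K * (S - Ea), where S = 0.5 (draws)
S - Ea = 0.5 - 0.849 = -0.349
Rating change = 16 * -0.349
= -5.58

-5.58 rating points


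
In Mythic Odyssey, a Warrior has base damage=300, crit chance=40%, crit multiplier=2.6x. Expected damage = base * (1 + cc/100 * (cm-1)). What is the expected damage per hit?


E[dmg] = base * (1 + crit_chance * (crit_mult - 1))
cc as decimal = 40/100 = 0.4
cm - 1 = 2.6 - 1 = 1.6
Bonus factor = 0.4 * 1.6 = 0.64
Total multiplier = 1 + 0.64 = 1.64
Expected damage = 300 * 1.64 = 492.00

492.00 damage


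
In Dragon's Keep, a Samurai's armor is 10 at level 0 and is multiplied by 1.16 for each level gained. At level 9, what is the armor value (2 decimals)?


value = base * growth^level
= 10 * 1.16^9
= 10 * 3.802961
= 38.03

38.03 armor


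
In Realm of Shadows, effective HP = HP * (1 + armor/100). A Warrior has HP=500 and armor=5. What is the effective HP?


EHP = 500 * (1 + 5/100)
= 500 * (1 + 0.05)
= 500 * 1.05
= 525.0

525.0 EHP


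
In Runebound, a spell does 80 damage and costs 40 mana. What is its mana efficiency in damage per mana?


Efficiency = damage / mana
= 80 / 40
= 2.00

2.00 dmg/mana


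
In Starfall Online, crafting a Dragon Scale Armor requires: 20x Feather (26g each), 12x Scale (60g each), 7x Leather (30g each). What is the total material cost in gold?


Cost breakdown:
  Feather: 20 * 26 = 520
  Scale: 12 * 60 = 720
  Leather: 7 * 30 = 210
Total = 520 + 720 + 210 = 1450

1450 gold


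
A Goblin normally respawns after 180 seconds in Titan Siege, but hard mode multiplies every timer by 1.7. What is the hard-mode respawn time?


Respawn time = base * multiplier
= 180 * 1.7
= 306.0 seconds

306.0 seconds


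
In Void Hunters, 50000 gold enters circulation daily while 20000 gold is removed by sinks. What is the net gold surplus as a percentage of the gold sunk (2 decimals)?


Net gold = 50000 - 20000 = 30000
Inflation rate = net / sunk * 100 = 30000 / 20000 * 100
= 1.5 * 100
= 150.00%

150.00%


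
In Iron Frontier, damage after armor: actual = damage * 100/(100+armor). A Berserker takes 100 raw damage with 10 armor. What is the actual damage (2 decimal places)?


actual = 100 * 100 / (100 + 10)
= 100 * 100 / 110
= 10000 / 110
= 90.91

90.91 damage


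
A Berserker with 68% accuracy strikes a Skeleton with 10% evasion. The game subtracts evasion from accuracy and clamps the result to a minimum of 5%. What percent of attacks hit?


accuracy - evasion = 68 - 10 = 58
Apply floor: max(58, 5) = 58
Hit chance = 58%

58%


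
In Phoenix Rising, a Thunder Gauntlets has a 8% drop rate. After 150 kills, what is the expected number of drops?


Expected drops = kills * (drop_rate / 100)
= 150 * (8 / 100)
= 150 * 0.08
= 12.0

12.0 drops


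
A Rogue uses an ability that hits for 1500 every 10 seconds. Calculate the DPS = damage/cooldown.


DPS = damage / cooldown
= 1500 / 10
= 150.00

150.00 DPS


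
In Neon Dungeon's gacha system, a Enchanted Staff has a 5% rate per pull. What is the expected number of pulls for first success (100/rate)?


Expected pulls for a geometric distribution = 1/p = 100 / rate%
= 100 / 5
= 20.0

20.0 pulls


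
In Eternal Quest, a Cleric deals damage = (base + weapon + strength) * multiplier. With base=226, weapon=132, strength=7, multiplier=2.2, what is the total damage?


Sum base + weapon + str = 226 + 132 + 7 = 365
Multiply by 2.2:
365 * 2.2 = 803.0

803.0 damage


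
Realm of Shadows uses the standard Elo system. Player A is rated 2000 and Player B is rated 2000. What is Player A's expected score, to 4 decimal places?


Elo expected score: Ea = 1/(1 + 10^((Rb-Ra)/400))
Rb - Ra = 2000 - 2000 = 0
(Rb-Ra)/400 = 0/400 = 0.0
10^0.0 = 1.0
Ea = 1/(1 + 1.0) = 1/2.0 = 0.5000

0.5000


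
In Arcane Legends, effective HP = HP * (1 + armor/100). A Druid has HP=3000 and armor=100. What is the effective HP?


EHP = 3000 * (1 + 100/100)
= 3000 * (1 + 1.0)
= 3000 * 2.0
= 6000.0

6000.0 EHP


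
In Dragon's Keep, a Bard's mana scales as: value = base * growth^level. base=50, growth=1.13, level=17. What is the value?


value = base * growth^level
= 50 * 1.13^17
= 50 * 7.986078
= 399.30

399.30 mana


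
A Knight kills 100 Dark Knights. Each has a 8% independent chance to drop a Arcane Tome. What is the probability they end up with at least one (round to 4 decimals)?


P(at least one) = 1 - P(none) = 1 - (1-p)^n
p = 8/100 = 0.08
1 - p = 0.92
(1 - p)^100 = 0.92^100 = 0.000239
P(at least one) = 1 - 0.000239 = 0.9998

0.9998


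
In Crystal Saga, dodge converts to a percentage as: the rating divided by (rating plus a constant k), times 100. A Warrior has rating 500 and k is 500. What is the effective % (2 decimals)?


effective% = rating / (rating + k) * 100
= 500 / (500 + 500) * 100
= 500 / 1000 * 100
= 0.5 * 100
= 50.00%

50.00%


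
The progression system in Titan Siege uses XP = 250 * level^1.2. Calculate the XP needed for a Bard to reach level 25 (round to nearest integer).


XP = 250 * level^1.2
Substitute level = 25:
XP = 250 * 25^1.2
= 250 * 47.5913
= 11898

11898 XP


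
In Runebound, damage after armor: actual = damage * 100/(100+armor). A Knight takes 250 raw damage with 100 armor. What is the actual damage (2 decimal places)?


actual = 250 * 100 / (100 + 100)
= 250 * 100 / 200
= 25000 / 200
= 125.00

125.00 damage


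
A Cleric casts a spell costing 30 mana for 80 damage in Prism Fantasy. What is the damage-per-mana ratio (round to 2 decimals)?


Efficiency = damage / mana
= 80 / 30
= 2.67

2.67 dmg/mana


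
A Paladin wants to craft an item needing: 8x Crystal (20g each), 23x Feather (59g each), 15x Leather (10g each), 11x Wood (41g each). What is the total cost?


Cost breakdown:
  Crystal: 8 * 20 = 160
  Feather: 23 * 59 = 1357
  Leather: 15 * 10 = 150
  Wood: 11 * 41 = 451
Total = 160 + 1357 + 150 + 451 = 2118

2118 gold


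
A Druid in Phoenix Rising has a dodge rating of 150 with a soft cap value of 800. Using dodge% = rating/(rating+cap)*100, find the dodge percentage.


dodge% = 150 / (150 + 800) * 100
= 150 / 950 * 100
= 0.157895 * 100
= 15.79%

15.79%


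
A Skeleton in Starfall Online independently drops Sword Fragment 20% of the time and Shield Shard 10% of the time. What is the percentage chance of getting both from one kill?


For independent events, P(both) = P(A) * P(B)
= 20% * 10%
= 200 / 100 %
= 2.0%

2.0%


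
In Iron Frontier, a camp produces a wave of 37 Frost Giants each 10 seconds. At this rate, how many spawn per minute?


Spawns per minute = count * (60 / interval)
= 37 * (60 / 10)
= 37 * 6.0
= 222.0

222.0 per minute


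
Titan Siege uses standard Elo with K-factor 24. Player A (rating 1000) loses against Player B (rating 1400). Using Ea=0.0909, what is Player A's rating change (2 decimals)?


Elo update: delta = K * (S - Ea), where S = 0 (loses)
S - Ea = 0 - 0.0909 = -0.0909
Rating change = 24 * -0.0909
= -2.18

-2.18 rating points


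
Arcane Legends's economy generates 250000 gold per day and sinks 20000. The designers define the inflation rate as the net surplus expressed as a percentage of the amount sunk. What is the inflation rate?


Net gold = 250000 - 20000 = 230000
Inflation rate = net / sunk * 100 = 230000 / 20000 * 100
= 11.5 * 100
= 1150.00%

1150.00%


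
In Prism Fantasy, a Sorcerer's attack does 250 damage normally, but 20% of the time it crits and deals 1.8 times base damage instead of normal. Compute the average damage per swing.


E[dmg] = base * (1 + crit_chance * (crit_mult - 1))
cc as decimal = 20/100 = 0.2
cm - 1 = 1.8 - 1 = 0.8
Bonus factor = 0.2 * 0.8 = 0.16
Total multiplier = 1 + 0.16 = 1.16
Expected damage = 250 * 1.16 = 290.00

290.00 damage


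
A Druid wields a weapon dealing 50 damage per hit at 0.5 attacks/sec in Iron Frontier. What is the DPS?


DPS = damage * attack_speed
= 50 * 0.5
= 25.0

25.0 DPS


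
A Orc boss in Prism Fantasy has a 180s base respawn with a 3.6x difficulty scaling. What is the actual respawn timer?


Respawn time = base * multiplier
= 180 * 3.6
= 648.0 seconds

648.0 seconds


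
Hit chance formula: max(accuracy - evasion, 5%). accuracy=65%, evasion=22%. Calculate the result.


accuracy - evasion = 65 - 22 = 43
Apply floor: max(43, 5) = 43
Hit chance = 43%

43%


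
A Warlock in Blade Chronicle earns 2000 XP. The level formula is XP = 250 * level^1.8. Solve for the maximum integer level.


XP = 250 * level^1.8, so level = (XP / 250)^(1/1.8)
= (2000 / 250)^(1/1.8)
= 8.0^0.5556
= 3.1748
Floor: level = 3

level 3


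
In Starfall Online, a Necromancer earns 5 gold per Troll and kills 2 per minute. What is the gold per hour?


Gold per minute = 5 * 2 = 10
Gold per hour = 10 * 60 = 600

600 gold/hour


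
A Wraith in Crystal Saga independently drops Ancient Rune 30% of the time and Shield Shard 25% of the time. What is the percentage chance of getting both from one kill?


For independent events, P(both) = P(A) * P(B)
= 30% * 25%
= 750 / 100 %
= 7.5%

7.5%
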